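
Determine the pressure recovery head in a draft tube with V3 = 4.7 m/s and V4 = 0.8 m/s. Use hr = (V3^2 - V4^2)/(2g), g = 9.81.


hr = (4.7^2 - 0.8^2) / (2*9.81) = 1.0933 m


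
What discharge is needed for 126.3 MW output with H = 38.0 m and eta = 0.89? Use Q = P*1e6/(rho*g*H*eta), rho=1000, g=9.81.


Q = 126.3 * 1e6 / (1000 * 9.81 * 38.0 * 0.89) = 380.6806 m^3/s


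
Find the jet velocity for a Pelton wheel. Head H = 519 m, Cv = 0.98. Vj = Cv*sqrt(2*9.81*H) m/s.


Vj = 0.98 * sqrt(2*9.81*519) = 98.8916 m/s


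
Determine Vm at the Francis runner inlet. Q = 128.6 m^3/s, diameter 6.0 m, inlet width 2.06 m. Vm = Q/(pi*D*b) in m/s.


Vm = 128.6 / (pi * 6.0 * 2.06) = 3.3119 m/s


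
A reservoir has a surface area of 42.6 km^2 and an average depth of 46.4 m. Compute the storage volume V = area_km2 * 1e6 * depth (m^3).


V = 42.6 * 1e6 * 46.4 = 1.9766e+09 m^3


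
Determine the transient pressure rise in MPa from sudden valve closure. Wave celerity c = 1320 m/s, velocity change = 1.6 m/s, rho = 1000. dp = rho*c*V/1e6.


dp = 1000 * 1320 * 1.6 / 1e6 = 2.1120 MPa


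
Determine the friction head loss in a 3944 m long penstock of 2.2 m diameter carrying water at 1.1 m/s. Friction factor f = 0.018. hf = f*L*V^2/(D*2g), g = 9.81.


hf = 0.018 * 3944 * 1.1^2 / (2.2 * 2 * 9.81) = 1.9901 m


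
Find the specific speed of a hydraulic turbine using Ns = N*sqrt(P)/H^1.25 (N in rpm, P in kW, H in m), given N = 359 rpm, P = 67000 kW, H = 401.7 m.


Ns = 359 * 67000^0.5 / 401.7^1.25 = 51.6719


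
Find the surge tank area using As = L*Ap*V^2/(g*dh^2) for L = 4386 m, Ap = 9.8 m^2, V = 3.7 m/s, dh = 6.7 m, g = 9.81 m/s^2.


As = 4386 * 9.8 * 3.7^2 / (9.81 * 6.7^2) = 1336.2248 m^2


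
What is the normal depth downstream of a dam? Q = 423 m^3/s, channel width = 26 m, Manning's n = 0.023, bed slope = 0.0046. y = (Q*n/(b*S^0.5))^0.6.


y = (423 * 0.023 / (26 * 0.0046^0.5))^0.6 = 2.7863 m


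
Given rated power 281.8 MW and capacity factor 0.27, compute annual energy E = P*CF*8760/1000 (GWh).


E = 281.8 * 0.27 * 8760 / 1000 = 666.5134 GWh


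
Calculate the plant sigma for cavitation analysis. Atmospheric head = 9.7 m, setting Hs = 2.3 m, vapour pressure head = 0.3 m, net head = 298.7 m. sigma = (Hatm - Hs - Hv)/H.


sigma = (9.7 - 2.3 - 0.3) / 298.7 = 0.0238


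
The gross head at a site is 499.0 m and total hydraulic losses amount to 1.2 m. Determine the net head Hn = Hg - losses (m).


Hn = 499.0 - 1.2 = 497.8000 m


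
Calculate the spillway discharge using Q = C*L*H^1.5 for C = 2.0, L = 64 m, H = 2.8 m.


Q = 2.0 * 64 * 2.8^1.5 = 599.7179 m^3/s


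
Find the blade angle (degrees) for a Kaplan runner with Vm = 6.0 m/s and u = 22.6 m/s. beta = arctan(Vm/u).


beta = arctan(6.0 / 22.6) = 14.8683 degrees


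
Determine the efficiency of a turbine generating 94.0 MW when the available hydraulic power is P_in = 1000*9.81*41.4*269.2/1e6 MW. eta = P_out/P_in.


P_in = 1000 * 9.81 * 41.4 * 269.2 / 1e6 = 109.3313 MW
eta = 94.0 / 109.3313 = 0.8598


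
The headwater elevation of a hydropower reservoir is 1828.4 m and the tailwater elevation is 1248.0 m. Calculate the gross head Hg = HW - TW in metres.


Hg = 1828.4 - 1248.0 = 580.4000 m


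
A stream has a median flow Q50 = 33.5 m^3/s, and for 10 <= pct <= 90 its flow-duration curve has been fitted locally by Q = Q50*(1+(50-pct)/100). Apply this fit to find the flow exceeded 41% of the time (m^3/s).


Q = 33.5 * (1 + (50 - 41)/100) = 36.5150 m^3/s


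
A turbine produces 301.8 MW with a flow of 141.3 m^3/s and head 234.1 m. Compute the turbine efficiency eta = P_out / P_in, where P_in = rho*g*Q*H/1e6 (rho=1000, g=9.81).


P_in = 1000 * 9.81 * 141.3 * 234.1 / 1e6 = 324.4984 MW
eta = 301.8 / 324.4984 = 0.9301


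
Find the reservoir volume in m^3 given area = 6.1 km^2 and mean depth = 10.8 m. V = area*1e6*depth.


V = 6.1 * 1e6 * 10.8 = 6.5880e+07 m^3


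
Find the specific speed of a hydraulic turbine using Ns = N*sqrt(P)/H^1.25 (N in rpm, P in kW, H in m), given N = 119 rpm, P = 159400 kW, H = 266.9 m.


Ns = 119 * 159400^0.5 / 266.9^1.25 = 44.0408


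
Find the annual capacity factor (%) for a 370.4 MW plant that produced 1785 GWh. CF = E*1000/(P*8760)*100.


CF = 1785 * 1000 / (370.4 * 8760) * 100 = 55.0127 %


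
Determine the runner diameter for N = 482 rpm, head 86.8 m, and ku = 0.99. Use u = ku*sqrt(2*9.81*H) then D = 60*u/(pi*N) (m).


u = 0.99 * sqrt(2*9.81*86.8) = 40.8549 m/s
D = 60 * 40.8549 / (pi * 482) = 1.6188 m


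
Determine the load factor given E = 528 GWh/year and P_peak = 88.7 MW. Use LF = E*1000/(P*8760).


LF = 528 * 1000 / (88.7 * 8760) = 0.6795


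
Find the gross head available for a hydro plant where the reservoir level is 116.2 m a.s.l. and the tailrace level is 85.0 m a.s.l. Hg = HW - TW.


Hg = 116.2 - 85.0 = 31.2000 m


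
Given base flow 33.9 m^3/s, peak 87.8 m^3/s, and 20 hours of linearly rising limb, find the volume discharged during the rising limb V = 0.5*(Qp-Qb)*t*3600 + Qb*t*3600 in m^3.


V = 0.5*(87.8 - 33.9)*20*3600 + 33.9*20*3600 = 4.3812e+06 m^3


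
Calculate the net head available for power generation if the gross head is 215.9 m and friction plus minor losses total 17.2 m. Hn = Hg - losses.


Hn = 215.9 - 17.2 = 198.7000 m


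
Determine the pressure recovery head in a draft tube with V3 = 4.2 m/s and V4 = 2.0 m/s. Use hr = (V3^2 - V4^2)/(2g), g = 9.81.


hr = (4.2^2 - 2.0^2) / (2*9.81) = 0.6952 m


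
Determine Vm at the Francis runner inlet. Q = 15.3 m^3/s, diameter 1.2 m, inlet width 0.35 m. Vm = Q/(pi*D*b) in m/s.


Vm = 15.3 / (pi * 1.2 * 0.35) = 11.5956 m/s


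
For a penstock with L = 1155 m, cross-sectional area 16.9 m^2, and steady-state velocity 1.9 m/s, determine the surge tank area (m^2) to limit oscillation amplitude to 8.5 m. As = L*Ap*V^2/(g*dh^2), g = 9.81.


As = 1155 * 16.9 * 1.9^2 / (9.81 * 8.5^2) = 99.4189 m^2


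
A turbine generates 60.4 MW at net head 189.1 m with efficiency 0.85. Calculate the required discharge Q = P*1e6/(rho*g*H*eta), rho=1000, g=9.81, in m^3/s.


Q = 60.4 * 1e6 / (1000 * 9.81 * 189.1 * 0.85) = 38.3052 m^3/s


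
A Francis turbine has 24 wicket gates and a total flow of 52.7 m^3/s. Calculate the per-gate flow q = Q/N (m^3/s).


q = 52.7 / 24 = 2.1958 m^3/s


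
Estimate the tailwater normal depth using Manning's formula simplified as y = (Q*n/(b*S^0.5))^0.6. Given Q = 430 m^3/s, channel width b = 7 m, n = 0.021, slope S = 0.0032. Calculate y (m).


y = (430 * 0.021 / (7 * 0.0032^0.5))^0.6 = 6.5284 m


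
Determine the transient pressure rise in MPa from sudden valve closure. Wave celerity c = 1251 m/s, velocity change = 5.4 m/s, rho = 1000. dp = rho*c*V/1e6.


dp = 1000 * 1251 * 5.4 / 1e6 = 6.7554 MPa


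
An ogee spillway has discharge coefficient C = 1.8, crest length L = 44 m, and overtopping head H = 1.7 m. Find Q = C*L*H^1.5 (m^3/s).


Q = 1.8 * 44 * 1.7^1.5 = 175.5491 m^3/s


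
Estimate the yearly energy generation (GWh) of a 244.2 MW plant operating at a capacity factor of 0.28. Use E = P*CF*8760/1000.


E = 244.2 * 0.28 * 8760 / 1000 = 598.9738 GWh


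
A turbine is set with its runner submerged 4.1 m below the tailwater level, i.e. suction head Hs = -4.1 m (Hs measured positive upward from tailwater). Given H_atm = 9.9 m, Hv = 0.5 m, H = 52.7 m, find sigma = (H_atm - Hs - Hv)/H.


sigma = (9.9 - (-4.1) - 0.5) / 52.7 = 0.2562


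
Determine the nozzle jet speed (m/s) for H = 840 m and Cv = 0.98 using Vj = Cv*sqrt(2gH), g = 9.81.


Vj = 0.98 * sqrt(2*9.81*840) = 125.8100 m/s


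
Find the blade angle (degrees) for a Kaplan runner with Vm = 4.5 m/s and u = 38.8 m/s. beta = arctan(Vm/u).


beta = arctan(4.5 / 38.8) = 6.6156 degrees


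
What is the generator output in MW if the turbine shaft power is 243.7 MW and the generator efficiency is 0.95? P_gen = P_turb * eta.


P_gen = 243.7 * 0.95 = 231.5150 MW


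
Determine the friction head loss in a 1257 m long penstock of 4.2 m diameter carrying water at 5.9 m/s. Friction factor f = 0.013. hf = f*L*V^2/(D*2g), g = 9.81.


hf = 0.013 * 1257 * 5.9^2 / (4.2 * 2 * 9.81) = 6.9029 m


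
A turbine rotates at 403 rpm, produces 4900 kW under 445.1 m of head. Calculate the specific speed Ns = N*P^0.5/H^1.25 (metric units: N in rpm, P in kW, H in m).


Ns = 403 * 4900^0.5 / 445.1^1.25 = 13.7985


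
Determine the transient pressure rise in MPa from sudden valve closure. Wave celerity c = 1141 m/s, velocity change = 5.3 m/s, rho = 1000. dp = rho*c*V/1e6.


dp = 1000 * 1141 * 5.3 / 1e6 = 6.0473 MPa


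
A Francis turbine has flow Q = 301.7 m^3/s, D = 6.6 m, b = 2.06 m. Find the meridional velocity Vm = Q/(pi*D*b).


Vm = 301.7 / (pi * 6.6 * 2.06) = 7.0634 m/s


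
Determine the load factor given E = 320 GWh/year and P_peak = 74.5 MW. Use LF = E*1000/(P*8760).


LF = 320 * 1000 / (74.5 * 8760) = 0.4903


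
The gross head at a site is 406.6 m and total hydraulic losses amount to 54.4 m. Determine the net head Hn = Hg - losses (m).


Hn = 406.6 - 54.4 = 352.2000 m


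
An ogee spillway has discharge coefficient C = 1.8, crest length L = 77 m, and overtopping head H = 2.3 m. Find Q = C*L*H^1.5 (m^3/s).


Q = 1.8 * 77 * 2.3^1.5 = 483.4538 m^3/s


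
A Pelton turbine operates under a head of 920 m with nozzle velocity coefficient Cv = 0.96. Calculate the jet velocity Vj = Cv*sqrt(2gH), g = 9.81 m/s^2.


Vj = 0.96 * sqrt(2*9.81*920) = 128.9777 m/s


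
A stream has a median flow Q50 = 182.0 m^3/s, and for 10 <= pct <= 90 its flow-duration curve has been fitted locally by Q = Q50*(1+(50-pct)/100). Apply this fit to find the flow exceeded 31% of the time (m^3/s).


Q = 182.0 * (1 + (50 - 31)/100) = 216.5800 m^3/s


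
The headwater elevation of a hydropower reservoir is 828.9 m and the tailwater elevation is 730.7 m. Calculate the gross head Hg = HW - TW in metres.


Hg = 828.9 - 730.7 = 98.2000 m


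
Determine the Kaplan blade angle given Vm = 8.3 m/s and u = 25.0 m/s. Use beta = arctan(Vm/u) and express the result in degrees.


beta = arctan(8.3 / 25.0) = 18.3662 degrees


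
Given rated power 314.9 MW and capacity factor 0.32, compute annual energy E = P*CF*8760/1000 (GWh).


E = 314.9 * 0.32 * 8760 / 1000 = 882.7277 GWh


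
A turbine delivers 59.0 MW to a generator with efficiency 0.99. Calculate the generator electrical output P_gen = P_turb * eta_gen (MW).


P_gen = 59.0 * 0.99 = 58.4100 MW


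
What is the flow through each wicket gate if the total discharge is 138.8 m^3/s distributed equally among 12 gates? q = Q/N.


q = 138.8 / 12 = 11.5667 m^3/s


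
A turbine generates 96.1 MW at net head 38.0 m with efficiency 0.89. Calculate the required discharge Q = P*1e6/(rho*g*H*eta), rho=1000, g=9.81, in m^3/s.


Q = 96.1 * 1e6 / (1000 * 9.81 * 38.0 * 0.89) = 289.6548 m^3/s


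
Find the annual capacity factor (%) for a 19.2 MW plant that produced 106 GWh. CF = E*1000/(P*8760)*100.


CF = 106 * 1000 / (19.2 * 8760) * 100 = 63.0232 %


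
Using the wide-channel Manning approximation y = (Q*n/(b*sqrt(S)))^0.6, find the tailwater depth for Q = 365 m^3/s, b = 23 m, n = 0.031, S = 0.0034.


y = (365 * 0.031 / (23 * 0.0034^0.5))^0.6 = 3.5951 m


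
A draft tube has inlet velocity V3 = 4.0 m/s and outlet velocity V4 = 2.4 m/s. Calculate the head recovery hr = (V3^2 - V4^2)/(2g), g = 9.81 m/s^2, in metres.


hr = (4.0^2 - 2.4^2) / (2*9.81) = 0.5219 m


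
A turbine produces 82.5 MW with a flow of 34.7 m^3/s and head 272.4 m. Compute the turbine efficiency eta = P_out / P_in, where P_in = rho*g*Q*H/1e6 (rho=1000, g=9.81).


P_in = 1000 * 9.81 * 34.7 * 272.4 / 1e6 = 92.7269 MW
eta = 82.5 / 92.7269 = 0.8897


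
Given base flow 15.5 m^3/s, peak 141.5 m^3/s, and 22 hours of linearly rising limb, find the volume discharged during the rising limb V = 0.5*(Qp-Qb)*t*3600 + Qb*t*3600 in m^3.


V = 0.5*(141.5 - 15.5)*22*3600 + 15.5*22*3600 = 6.2172e+06 m^3


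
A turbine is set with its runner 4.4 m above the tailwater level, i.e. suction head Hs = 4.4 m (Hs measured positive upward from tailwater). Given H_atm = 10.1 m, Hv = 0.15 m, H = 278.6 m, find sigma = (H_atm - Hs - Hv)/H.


sigma = (10.1 - 4.4 - 0.15) / 278.6 = 0.0199


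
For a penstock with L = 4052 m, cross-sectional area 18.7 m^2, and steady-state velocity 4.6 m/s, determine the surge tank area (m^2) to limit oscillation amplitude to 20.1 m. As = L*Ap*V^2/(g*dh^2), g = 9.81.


As = 4052 * 18.7 * 4.6^2 / (9.81 * 20.1^2) = 404.5438 m^2


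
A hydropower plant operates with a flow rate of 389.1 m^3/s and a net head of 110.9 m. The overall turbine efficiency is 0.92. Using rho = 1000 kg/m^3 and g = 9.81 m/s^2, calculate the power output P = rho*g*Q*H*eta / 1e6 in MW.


P = 1000 * 9.81 * 389.1 * 110.9 * 0.92 / 1e6 = 389.4481 MW


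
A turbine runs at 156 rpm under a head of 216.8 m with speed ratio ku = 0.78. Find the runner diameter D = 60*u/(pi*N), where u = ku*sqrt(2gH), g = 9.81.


u = 0.78 * sqrt(2*9.81*216.8) = 50.8714 m/s
D = 60 * 50.8714 / (pi * 156) = 6.2280 m


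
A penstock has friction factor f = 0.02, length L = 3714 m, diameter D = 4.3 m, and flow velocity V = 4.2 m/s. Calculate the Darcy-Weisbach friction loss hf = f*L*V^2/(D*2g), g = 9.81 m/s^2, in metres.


hf = 0.02 * 3714 * 4.2^2 / (4.3 * 2 * 9.81) = 15.5311 m


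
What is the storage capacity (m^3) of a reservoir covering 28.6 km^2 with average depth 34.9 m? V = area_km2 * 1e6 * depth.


V = 28.6 * 1e6 * 34.9 = 9.9814e+08 m^3


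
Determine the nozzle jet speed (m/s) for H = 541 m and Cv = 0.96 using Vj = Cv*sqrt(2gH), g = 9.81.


Vj = 0.96 * sqrt(2*9.81*541) = 98.9053 m/s


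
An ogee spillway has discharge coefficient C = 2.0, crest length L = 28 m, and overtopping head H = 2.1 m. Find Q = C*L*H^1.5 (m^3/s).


Q = 2.0 * 28 * 2.1^1.5 = 170.4186 m^3/s


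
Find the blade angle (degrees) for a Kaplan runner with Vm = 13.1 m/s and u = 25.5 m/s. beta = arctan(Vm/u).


beta = arctan(13.1 / 25.5) = 27.1907 degrees


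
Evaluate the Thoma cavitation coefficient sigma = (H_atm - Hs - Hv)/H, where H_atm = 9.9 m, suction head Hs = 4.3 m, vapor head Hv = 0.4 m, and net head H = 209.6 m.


sigma = (9.9 - 4.3 - 0.4) / 209.6 = 0.0248


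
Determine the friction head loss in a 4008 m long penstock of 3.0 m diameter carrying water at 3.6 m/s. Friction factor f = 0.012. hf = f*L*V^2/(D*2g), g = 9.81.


hf = 0.012 * 4008 * 3.6^2 / (3.0 * 2 * 9.81) = 10.5899 m


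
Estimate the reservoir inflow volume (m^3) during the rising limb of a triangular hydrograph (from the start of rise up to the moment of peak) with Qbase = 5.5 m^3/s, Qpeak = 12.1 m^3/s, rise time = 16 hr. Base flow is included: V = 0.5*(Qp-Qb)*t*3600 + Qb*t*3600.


V = 0.5*(12.1 - 5.5)*16*3600 + 5.5*16*3600 = 506880.0000 m^3


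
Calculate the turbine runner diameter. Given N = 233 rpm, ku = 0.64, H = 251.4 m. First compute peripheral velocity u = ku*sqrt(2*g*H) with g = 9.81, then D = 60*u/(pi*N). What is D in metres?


u = 0.64 * sqrt(2*9.81*251.4) = 44.9482 m/s
D = 60 * 44.9482 / (pi * 233) = 3.6843 m


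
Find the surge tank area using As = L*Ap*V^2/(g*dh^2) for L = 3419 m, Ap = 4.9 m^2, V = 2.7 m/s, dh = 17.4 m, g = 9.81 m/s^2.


As = 3419 * 4.9 * 2.7^2 / (9.81 * 17.4^2) = 41.1202 m^2


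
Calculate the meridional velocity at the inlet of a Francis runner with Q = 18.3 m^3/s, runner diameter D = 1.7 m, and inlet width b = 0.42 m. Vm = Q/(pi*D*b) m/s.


Vm = 18.3 / (pi * 1.7 * 0.42) = 8.1584 m/s


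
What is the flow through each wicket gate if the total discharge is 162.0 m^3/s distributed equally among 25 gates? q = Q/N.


q = 162.0 / 25 = 6.4800 m^3/s


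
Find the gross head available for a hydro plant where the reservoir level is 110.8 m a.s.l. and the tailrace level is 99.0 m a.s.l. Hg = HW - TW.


Hg = 110.8 - 99.0 = 11.8000 m


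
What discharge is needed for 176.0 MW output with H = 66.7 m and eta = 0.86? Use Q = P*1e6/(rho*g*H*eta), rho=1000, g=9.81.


Q = 176.0 * 1e6 / (1000 * 9.81 * 66.7 * 0.86) = 312.7659 m^3/s


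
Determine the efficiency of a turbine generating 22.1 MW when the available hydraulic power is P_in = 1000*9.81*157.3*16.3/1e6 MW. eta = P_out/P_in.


P_in = 1000 * 9.81 * 157.3 * 16.3 / 1e6 = 25.1527 MW
eta = 22.1 / 25.1527 = 0.8786


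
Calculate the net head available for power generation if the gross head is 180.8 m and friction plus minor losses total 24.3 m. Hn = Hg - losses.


Hn = 180.8 - 24.3 = 156.5000 m


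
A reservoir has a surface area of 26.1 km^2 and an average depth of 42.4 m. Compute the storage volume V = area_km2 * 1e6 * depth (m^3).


V = 26.1 * 1e6 * 42.4 = 1.1066e+09 m^3


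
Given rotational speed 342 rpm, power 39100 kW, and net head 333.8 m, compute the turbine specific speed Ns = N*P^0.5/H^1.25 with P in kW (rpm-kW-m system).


Ns = 342 * 39100^0.5 / 333.8^1.25 = 47.3976


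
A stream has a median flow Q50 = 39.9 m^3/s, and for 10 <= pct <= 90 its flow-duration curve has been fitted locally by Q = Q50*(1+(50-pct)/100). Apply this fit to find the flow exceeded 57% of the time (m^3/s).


Q = 39.9 * (1 + (50 - 57)/100) = 37.1070 m^3/s


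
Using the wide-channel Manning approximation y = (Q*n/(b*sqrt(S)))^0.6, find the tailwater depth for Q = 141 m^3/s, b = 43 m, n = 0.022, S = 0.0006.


y = (141 * 0.022 / (43 * 0.0006^0.5))^0.6 = 1.9119 m


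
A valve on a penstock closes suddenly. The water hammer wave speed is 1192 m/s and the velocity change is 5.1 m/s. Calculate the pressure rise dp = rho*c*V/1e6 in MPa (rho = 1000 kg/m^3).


dp = 1000 * 1192 * 5.1 / 1e6 = 6.0792 MPa


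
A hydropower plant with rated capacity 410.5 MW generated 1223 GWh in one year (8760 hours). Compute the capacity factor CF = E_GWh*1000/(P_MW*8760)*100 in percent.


CF = 1223 * 1000 / (410.5 * 8760) * 100 = 34.0102 %


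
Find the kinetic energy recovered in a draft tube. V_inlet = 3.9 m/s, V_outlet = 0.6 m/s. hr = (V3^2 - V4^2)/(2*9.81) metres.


hr = (3.9^2 - 0.6^2) / (2*9.81) = 0.7569 m


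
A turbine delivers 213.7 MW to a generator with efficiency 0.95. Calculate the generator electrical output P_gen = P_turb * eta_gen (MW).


P_gen = 213.7 * 0.95 = 203.0150 MW


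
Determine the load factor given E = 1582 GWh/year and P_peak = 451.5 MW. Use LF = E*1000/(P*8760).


LF = 1582 * 1000 / (451.5 * 8760) = 0.4000


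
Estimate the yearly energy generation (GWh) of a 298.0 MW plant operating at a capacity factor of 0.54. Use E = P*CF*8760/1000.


E = 298.0 * 0.54 * 8760 / 1000 = 1409.6592 GWh


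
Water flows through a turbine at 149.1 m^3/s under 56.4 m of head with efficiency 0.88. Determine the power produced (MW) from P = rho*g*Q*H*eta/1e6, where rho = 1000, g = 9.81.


P = 1000 * 9.81 * 149.1 * 56.4 * 0.88 / 1e6 = 72.5953 MW


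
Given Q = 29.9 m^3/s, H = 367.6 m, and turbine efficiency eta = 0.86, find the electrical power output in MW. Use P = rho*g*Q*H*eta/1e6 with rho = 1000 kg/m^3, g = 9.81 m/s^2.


P = 1000 * 9.81 * 29.9 * 367.6 * 0.86 / 1e6 = 92.7287 MW


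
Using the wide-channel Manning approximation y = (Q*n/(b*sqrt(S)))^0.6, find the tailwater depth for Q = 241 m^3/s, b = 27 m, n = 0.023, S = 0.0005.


y = (241 * 0.023 / (27 * 0.0005^0.5))^0.6 = 3.7821 m


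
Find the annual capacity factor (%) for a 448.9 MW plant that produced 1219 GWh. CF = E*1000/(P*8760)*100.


CF = 1219 * 1000 / (448.9 * 8760) * 100 = 30.9992 %


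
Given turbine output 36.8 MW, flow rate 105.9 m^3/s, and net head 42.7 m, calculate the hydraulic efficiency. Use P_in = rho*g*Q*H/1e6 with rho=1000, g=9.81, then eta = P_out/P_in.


P_in = 1000 * 9.81 * 105.9 * 42.7 / 1e6 = 44.3601 MW
eta = 36.8 / 44.3601 = 0.8296


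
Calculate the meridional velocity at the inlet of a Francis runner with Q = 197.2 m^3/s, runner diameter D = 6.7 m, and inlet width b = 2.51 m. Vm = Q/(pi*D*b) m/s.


Vm = 197.2 / (pi * 6.7 * 2.51) = 3.7326 m/s


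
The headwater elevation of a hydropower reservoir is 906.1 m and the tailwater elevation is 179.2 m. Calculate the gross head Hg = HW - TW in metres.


Hg = 906.1 - 179.2 = 726.9000 m


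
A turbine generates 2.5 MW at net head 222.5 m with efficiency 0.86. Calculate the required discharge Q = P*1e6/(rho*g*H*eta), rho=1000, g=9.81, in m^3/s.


Q = 2.5 * 1e6 / (1000 * 9.81 * 222.5 * 0.86) = 1.3318 m^3/s


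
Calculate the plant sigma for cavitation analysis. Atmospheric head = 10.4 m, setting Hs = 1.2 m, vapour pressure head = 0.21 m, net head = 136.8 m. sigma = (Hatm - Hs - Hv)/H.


sigma = (10.4 - 1.2 - 0.21) / 136.8 = 0.0657


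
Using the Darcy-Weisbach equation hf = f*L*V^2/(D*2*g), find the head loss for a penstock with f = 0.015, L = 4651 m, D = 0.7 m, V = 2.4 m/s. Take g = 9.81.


hf = 0.015 * 4651 * 2.4^2 / (0.7 * 2 * 9.81) = 29.2592 m


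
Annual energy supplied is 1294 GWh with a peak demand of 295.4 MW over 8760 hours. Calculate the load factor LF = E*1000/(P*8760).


LF = 1294 * 1000 / (295.4 * 8760) = 0.5001


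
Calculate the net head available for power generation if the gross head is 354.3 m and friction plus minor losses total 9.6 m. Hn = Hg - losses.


Hn = 354.3 - 9.6 = 344.7000 m


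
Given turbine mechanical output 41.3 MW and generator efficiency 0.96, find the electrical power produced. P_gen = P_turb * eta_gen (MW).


P_gen = 41.3 * 0.96 = 39.6480 MW


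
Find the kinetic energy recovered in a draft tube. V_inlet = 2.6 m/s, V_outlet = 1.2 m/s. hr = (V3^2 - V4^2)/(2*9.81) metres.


hr = (2.6^2 - 1.2^2) / (2*9.81) = 0.2712 m


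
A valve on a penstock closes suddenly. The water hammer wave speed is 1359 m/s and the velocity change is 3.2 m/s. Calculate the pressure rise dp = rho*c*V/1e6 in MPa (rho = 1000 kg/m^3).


dp = 1000 * 1359 * 3.2 / 1e6 = 4.3488 MPa


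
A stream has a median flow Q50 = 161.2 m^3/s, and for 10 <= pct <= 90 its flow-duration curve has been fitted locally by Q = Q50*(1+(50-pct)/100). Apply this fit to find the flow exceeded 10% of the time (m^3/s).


Q = 161.2 * (1 + (50 - 10)/100) = 225.6800 m^3/s


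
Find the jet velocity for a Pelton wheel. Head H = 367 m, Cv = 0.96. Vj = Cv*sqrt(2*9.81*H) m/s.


Vj = 0.96 * sqrt(2*9.81*367) = 81.4618 m/s


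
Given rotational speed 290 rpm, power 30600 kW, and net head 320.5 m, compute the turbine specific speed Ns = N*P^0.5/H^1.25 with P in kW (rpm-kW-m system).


Ns = 290 * 30600^0.5 / 320.5^1.25 = 37.4088


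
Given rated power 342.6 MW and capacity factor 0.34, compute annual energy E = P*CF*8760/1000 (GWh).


E = 342.6 * 0.34 * 8760 / 1000 = 1020.3998 GWh


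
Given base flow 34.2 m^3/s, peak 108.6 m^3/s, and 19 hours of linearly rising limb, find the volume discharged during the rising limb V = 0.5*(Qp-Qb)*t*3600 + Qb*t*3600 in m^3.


V = 0.5*(108.6 - 34.2)*19*3600 + 34.2*19*3600 = 4.8838e+06 m^3


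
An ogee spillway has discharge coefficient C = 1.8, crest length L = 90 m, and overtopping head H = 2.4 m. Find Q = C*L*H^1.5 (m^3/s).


Q = 1.8 * 90 * 2.4^1.5 = 602.3264 m^3/s


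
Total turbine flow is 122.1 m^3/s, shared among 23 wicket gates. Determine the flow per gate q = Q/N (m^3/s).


q = 122.1 / 23 = 5.3087 m^3/s


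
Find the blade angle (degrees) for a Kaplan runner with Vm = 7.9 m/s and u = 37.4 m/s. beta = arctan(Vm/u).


beta = arctan(7.9 / 37.4) = 11.9273 degrees


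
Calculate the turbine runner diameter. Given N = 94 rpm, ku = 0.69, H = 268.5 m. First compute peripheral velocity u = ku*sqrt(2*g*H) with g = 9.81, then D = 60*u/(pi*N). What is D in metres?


u = 0.69 * sqrt(2*9.81*268.5) = 50.0807 m/s
D = 60 * 50.0807 / (pi * 94) = 10.1752 m


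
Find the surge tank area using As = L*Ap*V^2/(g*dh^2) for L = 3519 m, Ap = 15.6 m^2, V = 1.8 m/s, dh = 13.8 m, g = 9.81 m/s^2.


As = 3519 * 15.6 * 1.8^2 / (9.81 * 13.8^2) = 95.2054 m^2


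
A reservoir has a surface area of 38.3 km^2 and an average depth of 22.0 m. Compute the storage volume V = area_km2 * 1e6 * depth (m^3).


V = 38.3 * 1e6 * 22.0 = 8.4260e+08 m^3


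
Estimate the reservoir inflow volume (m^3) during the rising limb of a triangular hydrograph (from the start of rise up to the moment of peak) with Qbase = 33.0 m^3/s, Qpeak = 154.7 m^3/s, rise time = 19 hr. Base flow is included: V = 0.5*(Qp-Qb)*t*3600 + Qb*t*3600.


V = 0.5*(154.7 - 33.0)*19*3600 + 33.0*19*3600 = 6.4193e+06 m^3


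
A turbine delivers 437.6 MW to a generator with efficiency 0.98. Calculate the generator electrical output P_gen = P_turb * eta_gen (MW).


P_gen = 437.6 * 0.98 = 428.8480 MW


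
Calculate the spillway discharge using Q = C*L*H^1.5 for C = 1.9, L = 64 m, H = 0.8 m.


Q = 1.9 * 64 * 0.8^1.5 = 87.0099 m^3/s


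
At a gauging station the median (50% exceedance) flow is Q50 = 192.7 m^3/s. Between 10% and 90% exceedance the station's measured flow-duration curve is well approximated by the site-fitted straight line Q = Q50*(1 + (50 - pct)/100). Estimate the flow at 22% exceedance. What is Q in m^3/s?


Q = 192.7 * (1 + (50 - 22)/100) = 246.6560 m^3/s


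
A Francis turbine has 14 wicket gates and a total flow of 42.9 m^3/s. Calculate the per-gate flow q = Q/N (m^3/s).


q = 42.9 / 14 = 3.0643 m^3/s


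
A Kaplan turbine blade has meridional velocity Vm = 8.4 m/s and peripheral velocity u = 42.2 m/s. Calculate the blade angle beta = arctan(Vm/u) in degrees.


beta = arctan(8.4 / 42.2) = 11.2577 degrees


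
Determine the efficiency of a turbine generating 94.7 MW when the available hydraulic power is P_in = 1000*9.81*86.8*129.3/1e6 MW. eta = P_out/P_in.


P_in = 1000 * 9.81 * 86.8 * 129.3 / 1e6 = 110.1000 MW
eta = 94.7 / 110.1000 = 0.8601


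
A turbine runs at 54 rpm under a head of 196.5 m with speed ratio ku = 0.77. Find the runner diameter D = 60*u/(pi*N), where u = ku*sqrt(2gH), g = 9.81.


u = 0.77 * sqrt(2*9.81*196.5) = 47.8103 m/s
D = 60 * 47.8103 / (pi * 54) = 16.9094 m


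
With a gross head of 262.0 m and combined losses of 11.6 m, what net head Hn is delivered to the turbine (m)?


Hn = 262.0 - 11.6 = 250.4000 m


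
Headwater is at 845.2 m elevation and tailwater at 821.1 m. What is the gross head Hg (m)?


Hg = 845.2 - 821.1 = 24.1000 m


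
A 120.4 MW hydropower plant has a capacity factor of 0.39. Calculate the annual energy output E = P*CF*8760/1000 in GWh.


E = 120.4 * 0.39 * 8760 / 1000 = 411.3346 GWh


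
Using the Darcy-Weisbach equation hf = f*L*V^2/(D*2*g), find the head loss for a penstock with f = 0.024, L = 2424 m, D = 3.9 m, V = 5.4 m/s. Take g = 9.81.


hf = 0.024 * 2424 * 5.4^2 / (3.9 * 2 * 9.81) = 22.1701 m


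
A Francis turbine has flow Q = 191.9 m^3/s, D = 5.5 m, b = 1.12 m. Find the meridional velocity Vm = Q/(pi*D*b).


Vm = 191.9 / (pi * 5.5 * 1.12) = 9.9162 m/s


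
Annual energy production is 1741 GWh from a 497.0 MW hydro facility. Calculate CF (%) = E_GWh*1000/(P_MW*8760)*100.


CF = 1741 * 1000 / (497.0 * 8760) * 100 = 39.9888 %


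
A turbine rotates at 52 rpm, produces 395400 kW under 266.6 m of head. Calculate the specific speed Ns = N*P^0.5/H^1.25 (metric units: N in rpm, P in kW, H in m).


Ns = 52 * 395400^0.5 / 266.6^1.25 = 30.3526


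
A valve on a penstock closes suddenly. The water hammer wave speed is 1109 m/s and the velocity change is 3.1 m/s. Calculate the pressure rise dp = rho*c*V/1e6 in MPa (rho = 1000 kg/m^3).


dp = 1000 * 1109 * 3.1 / 1e6 = 3.4379 MPa


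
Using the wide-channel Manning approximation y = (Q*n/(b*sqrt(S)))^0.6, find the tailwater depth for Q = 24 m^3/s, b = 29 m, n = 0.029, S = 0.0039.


y = (24 * 0.029 / (29 * 0.0039^0.5))^0.6 = 0.5634 m


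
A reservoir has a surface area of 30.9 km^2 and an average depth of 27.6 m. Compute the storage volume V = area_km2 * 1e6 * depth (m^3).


V = 30.9 * 1e6 * 27.6 = 8.5284e+08 m^3


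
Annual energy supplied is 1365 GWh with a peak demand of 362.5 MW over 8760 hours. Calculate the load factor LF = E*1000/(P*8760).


LF = 1365 * 1000 / (362.5 * 8760) = 0.4299


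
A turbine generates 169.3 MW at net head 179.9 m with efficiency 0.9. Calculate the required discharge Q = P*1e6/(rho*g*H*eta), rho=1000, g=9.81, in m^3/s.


Q = 169.3 * 1e6 / (1000 * 9.81 * 179.9 * 0.9) = 106.5895 m^3/s


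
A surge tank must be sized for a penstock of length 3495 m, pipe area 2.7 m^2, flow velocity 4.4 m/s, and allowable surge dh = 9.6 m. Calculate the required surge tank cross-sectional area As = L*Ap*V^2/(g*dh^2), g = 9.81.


As = 3495 * 2.7 * 4.4^2 / (9.81 * 9.6^2) = 202.0714 m^2


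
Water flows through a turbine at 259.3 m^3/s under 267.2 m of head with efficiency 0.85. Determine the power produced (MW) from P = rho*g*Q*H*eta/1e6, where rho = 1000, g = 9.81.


P = 1000 * 9.81 * 259.3 * 267.2 * 0.85 / 1e6 = 577.7326 MW


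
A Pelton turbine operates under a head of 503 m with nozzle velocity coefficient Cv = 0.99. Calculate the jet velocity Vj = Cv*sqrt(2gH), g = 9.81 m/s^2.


Vj = 0.99 * sqrt(2*9.81*503) = 98.3487 m/s


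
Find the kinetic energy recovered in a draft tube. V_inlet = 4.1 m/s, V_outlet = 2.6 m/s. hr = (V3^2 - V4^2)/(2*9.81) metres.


hr = (4.1^2 - 2.6^2) / (2*9.81) = 0.5122 m


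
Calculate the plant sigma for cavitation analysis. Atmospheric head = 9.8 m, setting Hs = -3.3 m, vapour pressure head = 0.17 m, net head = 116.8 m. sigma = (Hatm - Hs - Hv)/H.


sigma = (9.8 - (-3.3) - 0.17) / 116.8 = 0.1107


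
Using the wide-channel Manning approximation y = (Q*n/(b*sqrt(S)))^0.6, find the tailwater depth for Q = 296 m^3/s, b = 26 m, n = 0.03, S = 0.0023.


y = (296 * 0.03 / (26 * 0.0023^0.5))^0.6 = 3.2475 m


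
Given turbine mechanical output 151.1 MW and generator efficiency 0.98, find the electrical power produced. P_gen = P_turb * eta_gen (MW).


P_gen = 151.1 * 0.98 = 148.0780 MW


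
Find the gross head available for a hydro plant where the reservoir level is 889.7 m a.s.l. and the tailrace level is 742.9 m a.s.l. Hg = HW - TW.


Hg = 889.7 - 742.9 = 146.8000 m


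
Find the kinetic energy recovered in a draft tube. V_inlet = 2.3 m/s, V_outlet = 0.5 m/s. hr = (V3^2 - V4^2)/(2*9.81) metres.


hr = (2.3^2 - 0.5^2) / (2*9.81) = 0.2569 m


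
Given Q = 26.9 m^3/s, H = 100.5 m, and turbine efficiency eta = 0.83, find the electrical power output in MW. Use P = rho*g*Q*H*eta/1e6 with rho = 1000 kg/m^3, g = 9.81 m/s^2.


P = 1000 * 9.81 * 26.9 * 100.5 * 0.83 / 1e6 = 22.0123 MW


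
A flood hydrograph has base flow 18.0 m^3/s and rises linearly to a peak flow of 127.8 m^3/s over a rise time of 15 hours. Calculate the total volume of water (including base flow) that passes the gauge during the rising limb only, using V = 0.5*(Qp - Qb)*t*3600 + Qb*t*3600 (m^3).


V = 0.5*(127.8 - 18.0)*15*3600 + 18.0*15*3600 = 3.9366e+06 m^3


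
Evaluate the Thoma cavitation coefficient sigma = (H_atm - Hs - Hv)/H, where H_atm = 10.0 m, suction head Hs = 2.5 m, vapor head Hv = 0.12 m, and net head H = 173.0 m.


sigma = (10.0 - 2.5 - 0.12) / 173.0 = 0.0427


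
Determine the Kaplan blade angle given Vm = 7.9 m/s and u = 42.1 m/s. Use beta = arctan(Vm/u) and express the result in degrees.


beta = arctan(7.9 / 42.1) = 10.6279 degrees


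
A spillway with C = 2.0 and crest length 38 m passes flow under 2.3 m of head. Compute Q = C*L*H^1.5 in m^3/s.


Q = 2.0 * 38 * 2.3^1.5 = 265.0973 m^3/s


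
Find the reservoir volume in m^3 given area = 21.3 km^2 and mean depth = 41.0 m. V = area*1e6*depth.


V = 21.3 * 1e6 * 41.0 = 8.7330e+08 m^3


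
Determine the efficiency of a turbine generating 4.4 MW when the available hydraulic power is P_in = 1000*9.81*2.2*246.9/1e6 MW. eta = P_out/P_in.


P_in = 1000 * 9.81 * 2.2 * 246.9 / 1e6 = 5.3286 MW
eta = 4.4 / 5.3286 = 0.8257


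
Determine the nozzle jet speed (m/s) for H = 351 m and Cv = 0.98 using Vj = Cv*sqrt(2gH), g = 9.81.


Vj = 0.98 * sqrt(2*9.81*351) = 81.3259 m/s


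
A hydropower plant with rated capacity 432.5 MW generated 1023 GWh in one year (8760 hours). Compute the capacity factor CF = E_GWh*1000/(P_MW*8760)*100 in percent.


CF = 1023 * 1000 / (432.5 * 8760) * 100 = 27.0013 %


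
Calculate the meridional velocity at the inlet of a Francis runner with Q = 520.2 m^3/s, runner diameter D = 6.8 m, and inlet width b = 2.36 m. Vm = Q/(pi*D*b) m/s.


Vm = 520.2 / (pi * 6.8 * 2.36) = 10.3181 m/s


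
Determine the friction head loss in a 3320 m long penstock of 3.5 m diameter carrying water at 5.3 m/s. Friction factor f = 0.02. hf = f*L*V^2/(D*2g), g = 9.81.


hf = 0.02 * 3320 * 5.3^2 / (3.5 * 2 * 9.81) = 27.1614 m


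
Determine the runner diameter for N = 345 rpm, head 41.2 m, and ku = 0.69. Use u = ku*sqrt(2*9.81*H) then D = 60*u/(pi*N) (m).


u = 0.69 * sqrt(2*9.81*41.2) = 19.6177 m/s
D = 60 * 19.6177 / (pi * 345) = 1.0860 m


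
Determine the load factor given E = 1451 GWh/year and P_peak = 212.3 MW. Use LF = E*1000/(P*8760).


LF = 1451 * 1000 / (212.3 * 8760) = 0.7802


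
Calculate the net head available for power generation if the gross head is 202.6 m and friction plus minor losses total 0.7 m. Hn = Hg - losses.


Hn = 202.6 - 0.7 = 201.9000 m


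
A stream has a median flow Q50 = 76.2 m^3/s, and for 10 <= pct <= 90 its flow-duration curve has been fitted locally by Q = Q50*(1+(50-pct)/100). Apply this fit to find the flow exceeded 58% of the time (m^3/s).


Q = 76.2 * (1 + (50 - 58)/100) = 70.1040 m^3/s


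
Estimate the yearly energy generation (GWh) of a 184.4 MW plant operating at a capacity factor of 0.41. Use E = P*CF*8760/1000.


E = 184.4 * 0.41 * 8760 / 1000 = 662.2910 GWh


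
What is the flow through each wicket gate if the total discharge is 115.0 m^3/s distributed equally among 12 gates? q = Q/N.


q = 115.0 / 12 = 9.5833 m^3/s


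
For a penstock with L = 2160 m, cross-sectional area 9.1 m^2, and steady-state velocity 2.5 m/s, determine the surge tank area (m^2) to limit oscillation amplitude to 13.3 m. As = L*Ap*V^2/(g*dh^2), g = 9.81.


As = 2160 * 9.1 * 2.5^2 / (9.81 * 13.3^2) = 70.7950 m^2


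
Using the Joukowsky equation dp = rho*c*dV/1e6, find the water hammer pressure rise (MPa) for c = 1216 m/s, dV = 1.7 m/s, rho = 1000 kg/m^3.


dp = 1000 * 1216 * 1.7 / 1e6 = 2.0672 MPa


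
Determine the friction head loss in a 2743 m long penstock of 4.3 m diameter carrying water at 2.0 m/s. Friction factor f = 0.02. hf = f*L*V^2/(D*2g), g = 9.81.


hf = 0.02 * 2743 * 2.0^2 / (4.3 * 2 * 9.81) = 2.6010 m


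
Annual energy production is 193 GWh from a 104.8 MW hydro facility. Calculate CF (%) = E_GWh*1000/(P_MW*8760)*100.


CF = 193 * 1000 / (104.8 * 8760) * 100 = 21.0229 %


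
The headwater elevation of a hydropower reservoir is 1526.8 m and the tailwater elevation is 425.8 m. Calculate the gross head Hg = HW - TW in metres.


Hg = 1526.8 - 425.8 = 1101.0000 m


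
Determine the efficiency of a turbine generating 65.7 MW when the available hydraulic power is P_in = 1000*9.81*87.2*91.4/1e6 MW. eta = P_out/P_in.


P_in = 1000 * 9.81 * 87.2 * 91.4 / 1e6 = 78.1865 MW
eta = 65.7 / 78.1865 = 0.8403


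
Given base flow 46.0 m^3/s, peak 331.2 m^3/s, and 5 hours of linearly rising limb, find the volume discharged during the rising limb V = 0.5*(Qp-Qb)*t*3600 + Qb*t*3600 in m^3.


V = 0.5*(331.2 - 46.0)*5*3600 + 46.0*5*3600 = 3.3948e+06 m^3


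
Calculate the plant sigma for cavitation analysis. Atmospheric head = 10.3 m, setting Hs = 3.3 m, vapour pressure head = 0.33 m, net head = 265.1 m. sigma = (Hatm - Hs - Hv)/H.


sigma = (10.3 - 3.3 - 0.33) / 265.1 = 0.0252


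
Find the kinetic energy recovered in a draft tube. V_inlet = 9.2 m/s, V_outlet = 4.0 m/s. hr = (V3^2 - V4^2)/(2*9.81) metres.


hr = (9.2^2 - 4.0^2) / (2*9.81) = 3.4985 m


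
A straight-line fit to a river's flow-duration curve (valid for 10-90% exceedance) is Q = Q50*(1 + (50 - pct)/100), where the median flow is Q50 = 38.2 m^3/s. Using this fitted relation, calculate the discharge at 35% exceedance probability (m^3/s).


Q = 38.2 * (1 + (50 - 35)/100) = 43.9300 m^3/s


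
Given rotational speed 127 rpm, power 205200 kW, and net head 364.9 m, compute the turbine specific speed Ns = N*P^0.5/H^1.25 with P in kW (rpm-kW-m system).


Ns = 127 * 205200^0.5 / 364.9^1.25 = 36.0724


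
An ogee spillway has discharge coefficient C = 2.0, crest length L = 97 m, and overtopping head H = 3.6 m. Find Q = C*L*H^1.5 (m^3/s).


Q = 2.0 * 97 * 3.6^1.5 = 1325.1208 m^3/s


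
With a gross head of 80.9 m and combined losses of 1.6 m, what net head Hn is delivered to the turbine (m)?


Hn = 80.9 - 1.6 = 79.3000 m


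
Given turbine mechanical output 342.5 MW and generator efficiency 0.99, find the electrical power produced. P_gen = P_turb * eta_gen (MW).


P_gen = 342.5 * 0.99 = 339.0750 MW


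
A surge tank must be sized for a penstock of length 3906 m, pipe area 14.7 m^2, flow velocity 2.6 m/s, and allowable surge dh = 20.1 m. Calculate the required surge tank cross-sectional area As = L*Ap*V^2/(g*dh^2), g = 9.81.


As = 3906 * 14.7 * 2.6^2 / (9.81 * 20.1^2) = 97.9344 m^2


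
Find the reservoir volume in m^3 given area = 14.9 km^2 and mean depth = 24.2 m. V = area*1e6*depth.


V = 14.9 * 1e6 * 24.2 = 3.6058e+08 m^3


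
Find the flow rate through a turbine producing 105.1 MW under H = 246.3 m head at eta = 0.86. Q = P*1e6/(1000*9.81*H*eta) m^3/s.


Q = 105.1 * 1e6 / (1000 * 9.81 * 246.3 * 0.86) = 50.5791 m^3/s


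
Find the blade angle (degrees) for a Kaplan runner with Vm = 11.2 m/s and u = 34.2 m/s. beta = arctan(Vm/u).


beta = arctan(11.2 / 34.2) = 18.1329 degrees


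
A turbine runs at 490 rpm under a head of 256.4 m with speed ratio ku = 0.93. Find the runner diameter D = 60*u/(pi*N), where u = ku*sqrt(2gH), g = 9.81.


u = 0.93 * sqrt(2*9.81*256.4) = 65.9616 m/s
D = 60 * 65.9616 / (pi * 490) = 2.5710 m


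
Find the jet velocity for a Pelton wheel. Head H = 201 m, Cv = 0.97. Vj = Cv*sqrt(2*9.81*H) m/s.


Vj = 0.97 * sqrt(2*9.81*201) = 60.9143 m/s


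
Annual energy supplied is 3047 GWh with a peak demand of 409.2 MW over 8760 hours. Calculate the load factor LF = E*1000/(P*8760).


LF = 3047 * 1000 / (409.2 * 8760) = 0.8500


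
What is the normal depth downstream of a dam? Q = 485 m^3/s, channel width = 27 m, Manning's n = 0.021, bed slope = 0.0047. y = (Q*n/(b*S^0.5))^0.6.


y = (485 * 0.021 / (27 * 0.0047^0.5))^0.6 = 2.7818 m


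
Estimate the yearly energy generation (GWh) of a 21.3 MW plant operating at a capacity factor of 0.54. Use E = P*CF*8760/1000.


E = 21.3 * 0.54 * 8760 / 1000 = 100.7575 GWh


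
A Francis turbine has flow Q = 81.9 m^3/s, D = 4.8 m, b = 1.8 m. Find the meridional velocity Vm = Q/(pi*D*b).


Vm = 81.9 / (pi * 4.8 * 1.8) = 3.0173 m/s


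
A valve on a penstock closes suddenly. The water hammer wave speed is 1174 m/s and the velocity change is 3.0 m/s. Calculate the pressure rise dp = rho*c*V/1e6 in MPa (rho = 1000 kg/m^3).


dp = 1000 * 1174 * 3.0 / 1e6 = 3.5220 MPa


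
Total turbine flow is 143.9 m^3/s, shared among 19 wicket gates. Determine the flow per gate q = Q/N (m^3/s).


q = 143.9 / 19 = 7.5737 m^3/s


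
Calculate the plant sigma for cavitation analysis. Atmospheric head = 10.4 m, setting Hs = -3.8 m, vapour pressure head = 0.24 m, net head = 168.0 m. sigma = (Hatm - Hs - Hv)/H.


sigma = (10.4 - (-3.8) - 0.24) / 168.0 = 0.0831


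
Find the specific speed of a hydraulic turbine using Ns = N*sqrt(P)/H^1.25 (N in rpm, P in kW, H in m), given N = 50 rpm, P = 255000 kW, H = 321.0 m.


Ns = 50 * 255000^0.5 / 321.0^1.25 = 18.5827
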